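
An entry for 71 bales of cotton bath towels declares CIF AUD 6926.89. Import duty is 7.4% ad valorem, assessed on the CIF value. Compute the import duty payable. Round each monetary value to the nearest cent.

Import duty = 6926.89 × 7.4% = 512.59

Import duty: AUD 512.59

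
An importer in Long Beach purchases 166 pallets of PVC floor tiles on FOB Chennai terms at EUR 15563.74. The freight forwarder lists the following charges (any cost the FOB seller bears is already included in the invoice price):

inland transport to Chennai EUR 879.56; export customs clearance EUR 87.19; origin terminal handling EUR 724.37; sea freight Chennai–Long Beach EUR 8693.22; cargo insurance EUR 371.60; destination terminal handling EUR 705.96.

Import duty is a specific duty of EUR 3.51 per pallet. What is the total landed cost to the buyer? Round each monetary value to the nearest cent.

FOB: the seller bears costs until goods are on board at the origin port; the buyer bears freight, insurance and all costs thereafter.
Already in the invoice (seller's account under FOB): inland to port, export clearance, origin terminal — exclude.
CIF value = FOB price + freight + insurance = 15563.74 + 8693.22 + 371.60 = 24628.56
Import duty = 166 × 3.51 = 582.66
Buyer bears: freight 8693.22 + insurance 371.60 + destination terminal 705.96 + duty 582.66 = 10353.44
Landed cost = invoice 15563.74 + 10353.44 = 25917.18

Total landed cost: EUR 25917.18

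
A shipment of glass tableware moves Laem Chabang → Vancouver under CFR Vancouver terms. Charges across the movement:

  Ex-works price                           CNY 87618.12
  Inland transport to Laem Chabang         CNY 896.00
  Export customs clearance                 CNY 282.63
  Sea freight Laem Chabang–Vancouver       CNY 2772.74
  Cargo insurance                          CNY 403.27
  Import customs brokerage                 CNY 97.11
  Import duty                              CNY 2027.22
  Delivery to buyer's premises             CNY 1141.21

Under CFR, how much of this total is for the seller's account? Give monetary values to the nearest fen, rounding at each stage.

Seller's account: CNY 91569.49

CFR: the seller pays costs through ocean freight to the destination port, but not insurance.
Seller's account: goods 87618.12 + inland to port 896.00 + export clearance 282.63 + freight 2772.74 = 91569.49
Buyer's account: insurance 403.27 + brokerage 97.11 + duty 2027.22 + delivery 1141.21 = 3668.81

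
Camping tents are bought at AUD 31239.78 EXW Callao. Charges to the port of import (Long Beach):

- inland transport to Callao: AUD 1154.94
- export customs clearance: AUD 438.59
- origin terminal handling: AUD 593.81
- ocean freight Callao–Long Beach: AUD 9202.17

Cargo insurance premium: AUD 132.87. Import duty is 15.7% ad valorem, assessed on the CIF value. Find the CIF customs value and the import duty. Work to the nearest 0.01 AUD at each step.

CIF = EXW price + pre-shipment costs + freight + insurance
CIF = 31239.78 + 1154.94 + 438.59 + 593.81 + 9202.17 + 132.87 = 42762.16
Import duty = 42762.16 × 15.7% = 6713.66

CIF value: AUD 42762.16; import duty: AUD 6713.66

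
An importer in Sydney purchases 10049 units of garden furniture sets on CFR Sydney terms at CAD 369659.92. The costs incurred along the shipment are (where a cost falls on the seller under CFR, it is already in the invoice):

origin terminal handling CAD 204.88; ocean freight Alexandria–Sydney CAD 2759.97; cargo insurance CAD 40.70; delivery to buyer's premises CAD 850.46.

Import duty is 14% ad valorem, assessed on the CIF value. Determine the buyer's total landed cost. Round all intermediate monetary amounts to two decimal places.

CFR: the seller pays costs through ocean freight to the destination port, but not insurance.
Already in the invoice (seller's account under CFR): origin terminal, freight — exclude.
CIF value = CFR price + insurance = 369659.92 + 40.70 = 369700.62
Import duty = 369700.62 × 14% = 51758.09
Buyer bears: insurance 40.70 + delivery 850.46 + duty 51758.09 = 52649.25
Landed cost = invoice 369659.92 + 52649.25 = 422309.17

Total landed cost: CAD 422309.17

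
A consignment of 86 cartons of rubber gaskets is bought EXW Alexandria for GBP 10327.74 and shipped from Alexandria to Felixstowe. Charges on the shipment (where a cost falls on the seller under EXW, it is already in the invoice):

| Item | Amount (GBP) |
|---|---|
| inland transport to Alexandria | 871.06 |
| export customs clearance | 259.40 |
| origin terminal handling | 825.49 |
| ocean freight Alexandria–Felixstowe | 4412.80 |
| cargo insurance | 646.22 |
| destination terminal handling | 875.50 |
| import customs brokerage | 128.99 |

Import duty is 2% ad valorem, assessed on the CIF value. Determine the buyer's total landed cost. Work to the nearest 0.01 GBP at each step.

EXW: the seller makes goods available at their premises; the buyer bears all onward costs.
CIF value = EXW price + inland to port + export clearance + origin terminal + freight + insurance = 10327.74 + 871.06 + 259.40 + 825.49 + 4412.80 + 646.22 = 17342.71
Import duty = 17342.71 × 2% = 346.85
Buyer bears: inland to port 871.06 + export clearance 259.40 + origin terminal 825.49 + freight 4412.80 + insurance 646.22 + destination terminal 875.50 + brokerage 128.99 + duty 346.85 = 8366.31
Landed cost = invoice 10327.74 + 8366.31 = 18694.05

Total landed cost: GBP 18694.05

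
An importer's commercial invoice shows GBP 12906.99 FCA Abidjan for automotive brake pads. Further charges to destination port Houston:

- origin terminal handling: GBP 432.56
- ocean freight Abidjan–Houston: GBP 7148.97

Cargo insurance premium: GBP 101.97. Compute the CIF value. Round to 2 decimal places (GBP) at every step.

CIF = FCA price + pre-shipment costs + freight + insurance
CIF = 12906.99 + 432.56 + 7148.97 + 101.97 = 20590.49

CIF value: GBP 20590.49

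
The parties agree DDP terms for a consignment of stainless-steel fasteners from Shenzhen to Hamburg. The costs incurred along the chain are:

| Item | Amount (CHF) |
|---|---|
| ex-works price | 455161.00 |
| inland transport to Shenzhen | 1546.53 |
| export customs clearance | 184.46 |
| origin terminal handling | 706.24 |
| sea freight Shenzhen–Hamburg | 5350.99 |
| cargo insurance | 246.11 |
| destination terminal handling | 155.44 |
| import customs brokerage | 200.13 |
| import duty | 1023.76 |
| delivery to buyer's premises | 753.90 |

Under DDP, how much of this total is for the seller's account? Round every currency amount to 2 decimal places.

Seller's account: CHF 465328.56

DDP: the seller bears all costs including import duty.
Seller's account: goods 455161.00 + inland to port 1546.53 + export clearance 184.46 + origin terminal 706.24 + freight 5350.99 + insurance 246.11 + destination terminal 155.44 + brokerage 200.13 + duty 1023.76 + delivery 753.90 = 465328.56
Buyer's account: 0.00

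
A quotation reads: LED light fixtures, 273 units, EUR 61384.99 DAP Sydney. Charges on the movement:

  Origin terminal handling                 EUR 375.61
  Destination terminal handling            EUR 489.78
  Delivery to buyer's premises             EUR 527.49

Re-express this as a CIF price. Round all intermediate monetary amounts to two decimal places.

Not relevant to the conversion: origin terminal — on the seller under both DAP and CIF; already in the DAP price and stays in the CIF price.
From DAP to CIF, the seller no longer bears: destination terminal, delivery.
CIF price = 61384.99 − 489.78 − 527.49 = 60367.72

CIF price: EUR 60367.72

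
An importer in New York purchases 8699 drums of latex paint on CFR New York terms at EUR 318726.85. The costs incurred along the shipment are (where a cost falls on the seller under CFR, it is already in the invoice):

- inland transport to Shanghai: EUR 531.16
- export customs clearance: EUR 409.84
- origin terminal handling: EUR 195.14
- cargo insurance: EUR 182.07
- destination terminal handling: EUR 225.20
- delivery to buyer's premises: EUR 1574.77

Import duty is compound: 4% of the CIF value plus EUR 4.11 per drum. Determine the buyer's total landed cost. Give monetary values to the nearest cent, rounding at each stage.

Total landed cost: EUR 369218.14

CFR: the seller pays costs through ocean freight to the destination port, but not insurance.
Already in the invoice (seller's account under CFR): inland to port, export clearance, origin terminal — exclude.
CIF value = CFR price + insurance = 318726.85 + 182.07 = 318908.92
Ad valorem component: 318908.92 × 4% = 12756.36
Specific component: 8699 × 4.11 = 35752.89
Import duty = 12756.36 + 35752.89 = 48509.25
Buyer bears: insurance 182.07 + destination terminal 225.20 + delivery 1574.77 + duty 48509.25 = 50491.29
Landed cost = invoice 318726.85 + 50491.29 = 369218.14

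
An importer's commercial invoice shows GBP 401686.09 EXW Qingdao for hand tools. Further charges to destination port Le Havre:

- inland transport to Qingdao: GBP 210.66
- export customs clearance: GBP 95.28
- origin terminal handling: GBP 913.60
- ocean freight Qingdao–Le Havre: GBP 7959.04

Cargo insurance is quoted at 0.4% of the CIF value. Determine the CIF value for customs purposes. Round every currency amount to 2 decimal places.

Let C be the CIF value. C = EXW price + pre-shipment costs + freight + 0.4% × C
C − 0.4% × C = 401686.09 + 210.66 + 95.28 + 913.60 + 7959.04
0.996 × C = 410864.67
C = 410864.67 / 0.996 = 412514.73
Insurance premium = 0.4% × 412514.73 = 1650.06

CIF value: GBP 412514.73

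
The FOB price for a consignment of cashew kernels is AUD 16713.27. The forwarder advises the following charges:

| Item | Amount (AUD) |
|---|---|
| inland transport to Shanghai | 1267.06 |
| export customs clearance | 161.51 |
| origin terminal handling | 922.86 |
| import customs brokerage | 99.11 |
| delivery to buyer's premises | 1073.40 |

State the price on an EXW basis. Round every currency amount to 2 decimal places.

EXW price: AUD 14361.84

Not relevant to the conversion: brokerage, delivery — on the buyer under both terms; not part of either seller's price.
From FOB to EXW, the seller no longer bears: inland to port, export clearance, origin terminal.
EXW price = 16713.27 − 1267.06 − 161.51 − 922.86 = 14361.84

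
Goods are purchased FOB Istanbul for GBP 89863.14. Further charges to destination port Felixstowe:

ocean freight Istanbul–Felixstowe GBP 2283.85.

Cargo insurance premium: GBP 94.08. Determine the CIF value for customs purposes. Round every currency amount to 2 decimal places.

CIF = FOB price + freight + insurance
CIF = 89863.14 + 2283.85 + 94.08 = 92241.07

CIF value: GBP 92241.07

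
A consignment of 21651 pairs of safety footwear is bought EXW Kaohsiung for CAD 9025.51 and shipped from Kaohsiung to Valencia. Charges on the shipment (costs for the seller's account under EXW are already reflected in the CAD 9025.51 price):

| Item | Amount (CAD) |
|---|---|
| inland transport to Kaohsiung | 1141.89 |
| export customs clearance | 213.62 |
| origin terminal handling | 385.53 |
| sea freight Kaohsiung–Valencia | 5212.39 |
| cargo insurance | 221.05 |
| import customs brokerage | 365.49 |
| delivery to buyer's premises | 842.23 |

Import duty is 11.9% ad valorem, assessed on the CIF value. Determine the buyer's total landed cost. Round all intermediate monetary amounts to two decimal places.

EXW: the seller makes goods available at their premises; the buyer bears all onward costs.
CIF value = EXW price + inland to port + export clearance + origin terminal + freight + insurance = 9025.51 + 1141.89 + 213.62 + 385.53 + 5212.39 + 221.05 = 16199.99
Import duty = 16199.99 × 11.9% = 1927.80
Buyer bears: inland to port 1141.89 + export clearance 213.62 + origin terminal 385.53 + freight 5212.39 + insurance 221.05 + brokerage 365.49 + delivery 842.23 + duty 1927.80 = 10310.00
Landed cost = invoice 9025.51 + 10310.00 = 19335.51

Total landed cost: CAD 19335.51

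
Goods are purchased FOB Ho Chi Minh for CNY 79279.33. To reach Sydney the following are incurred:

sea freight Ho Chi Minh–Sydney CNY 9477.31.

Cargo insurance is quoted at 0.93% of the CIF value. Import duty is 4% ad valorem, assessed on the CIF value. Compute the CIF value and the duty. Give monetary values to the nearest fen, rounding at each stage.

Let C be the CIF value. C = FOB price + freight + 0.93% × C
C − 0.93% × C = 79279.33 + 9477.31
0.9907 × C = 88756.64
C = 88756.64 / 0.9907 = 89589.83
Insurance premium = 0.93% × 89589.83 = 833.19
Import duty = 89589.83 × 4% = 3583.59

CIF value: CNY 89589.83; import duty: CNY 3583.59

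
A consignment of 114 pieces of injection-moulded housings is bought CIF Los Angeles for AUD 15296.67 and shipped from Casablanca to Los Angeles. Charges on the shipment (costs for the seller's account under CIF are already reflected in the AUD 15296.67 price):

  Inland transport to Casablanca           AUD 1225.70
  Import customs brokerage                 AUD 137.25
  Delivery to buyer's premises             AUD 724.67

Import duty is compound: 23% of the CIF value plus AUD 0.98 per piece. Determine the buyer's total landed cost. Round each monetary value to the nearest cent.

Total landed cost: AUD 19788.54

CIF: the seller pays costs through ocean freight and marine insurance to the destination port.
Already in the invoice (seller's account under CIF): inland to port — exclude.
The CIF price already equals the CIF value: 15296.67
Ad valorem component: 15296.67 × 23% = 3518.23
Specific component: 114 × 0.98 = 111.72
Import duty = 3518.23 + 111.72 = 3629.95
Buyer bears: brokerage 137.25 + delivery 724.67 + duty 3629.95 = 4491.87
Landed cost = invoice 15296.67 + 4491.87 = 19788.54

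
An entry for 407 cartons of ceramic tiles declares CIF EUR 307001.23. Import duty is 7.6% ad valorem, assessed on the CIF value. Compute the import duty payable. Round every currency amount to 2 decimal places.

Import duty = 307001.23 × 7.6% = 23332.09

Import duty: EUR 23332.09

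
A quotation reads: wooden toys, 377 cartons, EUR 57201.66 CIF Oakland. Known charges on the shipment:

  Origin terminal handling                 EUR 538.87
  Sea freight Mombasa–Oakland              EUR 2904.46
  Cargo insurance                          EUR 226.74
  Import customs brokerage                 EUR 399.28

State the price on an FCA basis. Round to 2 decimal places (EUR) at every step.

Not relevant to the conversion: brokerage — on the buyer under both terms; not part of either seller's price.
From CIF to FCA, the seller no longer bears: origin terminal, freight, insurance.
FCA price = 57201.66 − 538.87 − 2904.46 − 226.74 = 53531.59

FCA price: EUR 53531.59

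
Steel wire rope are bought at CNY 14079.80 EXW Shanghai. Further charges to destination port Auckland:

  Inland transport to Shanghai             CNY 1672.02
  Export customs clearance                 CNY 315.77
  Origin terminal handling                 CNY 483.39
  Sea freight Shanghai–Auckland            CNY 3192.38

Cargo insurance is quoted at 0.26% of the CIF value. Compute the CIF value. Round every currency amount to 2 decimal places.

CIF value: CNY 19794.83

Let C be the CIF value. C = EXW price + pre-shipment costs + freight + 0.26% × C
C − 0.26% × C = 14079.80 + 1672.02 + 315.77 + 483.39 + 3192.38
0.9974 × C = 19743.36
C = 19743.36 / 0.9974 = 19794.83
Insurance premium = 0.26% × 19794.83 = 51.47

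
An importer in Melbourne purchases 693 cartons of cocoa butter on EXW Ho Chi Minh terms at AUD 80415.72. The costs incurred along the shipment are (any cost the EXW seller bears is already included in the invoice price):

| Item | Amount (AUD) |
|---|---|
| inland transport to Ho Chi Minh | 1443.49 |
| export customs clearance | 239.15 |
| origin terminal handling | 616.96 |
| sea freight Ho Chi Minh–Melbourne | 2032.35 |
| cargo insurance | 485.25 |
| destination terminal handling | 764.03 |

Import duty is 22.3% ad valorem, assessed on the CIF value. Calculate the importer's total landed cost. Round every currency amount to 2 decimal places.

EXW: the seller makes goods available at their premises; the buyer bears all onward costs.
CIF value = EXW price + inland to port + export clearance + origin terminal + freight + insurance = 80415.72 + 1443.49 + 239.15 + 616.96 + 2032.35 + 485.25 = 85232.92
Import duty = 85232.92 × 22.3% = 19006.94
Buyer bears: inland to port 1443.49 + export clearance 239.15 + origin terminal 616.96 + freight 2032.35 + insurance 485.25 + destination terminal 764.03 + duty 19006.94 = 24588.17
Landed cost = invoice 80415.72 + 24588.17 = 105003.89

Total landed cost: AUD 105003.89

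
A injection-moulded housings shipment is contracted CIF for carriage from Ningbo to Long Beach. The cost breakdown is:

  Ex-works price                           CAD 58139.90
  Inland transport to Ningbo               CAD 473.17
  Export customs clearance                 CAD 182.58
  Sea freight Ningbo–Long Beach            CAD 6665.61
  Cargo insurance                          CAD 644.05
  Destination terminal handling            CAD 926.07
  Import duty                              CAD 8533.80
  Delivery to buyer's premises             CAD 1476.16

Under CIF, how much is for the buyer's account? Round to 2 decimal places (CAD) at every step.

Buyer's account: CAD 10936.03

CIF: the seller pays costs through ocean freight and marine insurance to the destination port.
Seller's account: goods 58139.90 + inland to port 473.17 + export clearance 182.58 + freight 6665.61 + insurance 644.05 = 66105.31
Buyer's account: destination terminal 926.07 + duty 8533.80 + delivery 1476.16 = 10936.03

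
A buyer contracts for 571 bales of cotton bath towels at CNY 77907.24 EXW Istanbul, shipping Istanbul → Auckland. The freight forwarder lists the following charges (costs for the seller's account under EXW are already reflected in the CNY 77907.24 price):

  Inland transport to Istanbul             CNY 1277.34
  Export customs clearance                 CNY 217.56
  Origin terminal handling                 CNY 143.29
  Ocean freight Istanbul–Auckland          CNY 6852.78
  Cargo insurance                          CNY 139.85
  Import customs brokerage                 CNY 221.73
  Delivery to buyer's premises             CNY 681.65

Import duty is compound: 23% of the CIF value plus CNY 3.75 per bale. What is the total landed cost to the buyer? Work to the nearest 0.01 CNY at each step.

EXW: the seller makes goods available at their premises; the buyer bears all onward costs.
CIF value = EXW price + inland to port + export clearance + origin terminal + freight + insurance = 77907.24 + 1277.34 + 217.56 + 143.29 + 6852.78 + 139.85 = 86538.06
Ad valorem component: 86538.06 × 23% = 19903.75
Specific component: 571 × 3.75 = 2141.25
Import duty = 19903.75 + 2141.25 = 22045.00
Buyer bears: inland to port 1277.34 + export clearance 217.56 + origin terminal 143.29 + freight 6852.78 + insurance 139.85 + brokerage 221.73 + delivery 681.65 + duty 22045.00 = 31579.20
Landed cost = invoice 77907.24 + 31579.20 = 109486.44

Total landed cost: CNY 109486.44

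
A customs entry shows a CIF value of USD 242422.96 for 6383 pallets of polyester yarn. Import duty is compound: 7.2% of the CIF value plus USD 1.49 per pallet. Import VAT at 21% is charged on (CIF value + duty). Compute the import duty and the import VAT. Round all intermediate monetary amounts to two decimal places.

Import duty: USD 26965.12; import VAT: USD 56571.50

Ad valorem component: 242422.96 × 7.2% = 17454.45
Specific component: 6383 × 1.49 = 9510.67
Import duty = 17454.45 + 9510.67 = 26965.12
VAT base = CIF + duty = 242422.96 + 26965.12 = 269388.08
Import VAT = 269388.08 × 21% = 56571.50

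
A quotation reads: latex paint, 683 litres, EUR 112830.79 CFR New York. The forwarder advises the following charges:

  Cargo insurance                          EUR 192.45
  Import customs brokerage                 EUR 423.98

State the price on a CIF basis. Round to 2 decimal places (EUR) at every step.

CIF price: EUR 113023.24

Not relevant to the conversion: brokerage — on the buyer under both terms; not part of either seller's price.
From CFR to CIF, the seller additionally bears: insurance.
CIF price = 112830.79 + 192.45 = 113023.24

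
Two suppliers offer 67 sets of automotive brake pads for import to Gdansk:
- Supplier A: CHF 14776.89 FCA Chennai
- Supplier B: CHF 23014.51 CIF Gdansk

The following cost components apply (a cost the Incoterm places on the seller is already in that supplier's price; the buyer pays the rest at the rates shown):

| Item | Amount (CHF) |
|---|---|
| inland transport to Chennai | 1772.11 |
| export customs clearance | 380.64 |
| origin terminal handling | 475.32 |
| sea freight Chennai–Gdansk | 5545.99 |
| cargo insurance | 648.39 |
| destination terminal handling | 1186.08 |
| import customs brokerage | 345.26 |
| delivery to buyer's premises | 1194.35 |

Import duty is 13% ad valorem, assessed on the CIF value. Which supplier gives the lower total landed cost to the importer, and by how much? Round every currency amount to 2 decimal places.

Supplier A (FCA):
CIF value = FCA price + origin terminal + freight + insurance = 14776.89 + 475.32 + 5545.99 + 648.39 = 21446.59
Import duty = 21446.59 × 13% = 2788.06
Buyer bears (A): 475.32 + 5545.99 + 648.39 + 1186.08 + 345.26 + 1194.35 = 9395.39
Landed cost (A) = invoice 14776.89 + 9395.39 + duty 2788.06 = 26960.34
Supplier B (CIF):
The CIF price already equals the CIF value: 23014.51
Import duty = 23014.51 × 13% = 2991.89
Buyer bears (B): 1186.08 + 345.26 + 1194.35 = 2725.69
Landed cost (B) = invoice 23014.51 + 2725.69 + duty 2991.89 = 28732.09
Difference = |26960.34 − 28732.09| = 1771.75

Supplier A is cheaper by CHF 1771.75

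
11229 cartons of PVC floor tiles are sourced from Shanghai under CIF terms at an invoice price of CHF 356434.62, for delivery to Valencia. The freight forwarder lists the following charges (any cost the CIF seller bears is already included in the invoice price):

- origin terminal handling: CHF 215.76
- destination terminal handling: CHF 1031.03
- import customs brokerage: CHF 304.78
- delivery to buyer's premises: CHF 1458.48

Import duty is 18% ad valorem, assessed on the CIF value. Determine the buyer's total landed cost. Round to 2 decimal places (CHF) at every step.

Total landed cost: CHF 423387.14

CIF: the seller pays costs through ocean freight and marine insurance to the destination port.
Already in the invoice (seller's account under CIF): origin terminal — exclude.
The CIF price already equals the CIF value: 356434.62
Import duty = 356434.62 × 18% = 64158.23
Buyer bears: destination terminal 1031.03 + brokerage 304.78 + delivery 1458.48 + duty 64158.23 = 66952.52
Landed cost = invoice 356434.62 + 66952.52 = 423387.14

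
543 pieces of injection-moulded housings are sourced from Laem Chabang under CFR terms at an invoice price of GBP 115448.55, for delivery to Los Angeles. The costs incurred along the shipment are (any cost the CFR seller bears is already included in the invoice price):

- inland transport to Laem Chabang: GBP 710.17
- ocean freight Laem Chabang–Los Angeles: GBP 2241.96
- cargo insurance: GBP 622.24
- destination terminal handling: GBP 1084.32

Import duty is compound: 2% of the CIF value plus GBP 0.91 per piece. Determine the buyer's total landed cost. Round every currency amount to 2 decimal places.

CFR: the seller pays costs through ocean freight to the destination port, but not insurance.
Already in the invoice (seller's account under CFR): inland to port, freight — exclude.
CIF value = CFR price + insurance = 115448.55 + 622.24 = 116070.79
Ad valorem component: 116070.79 × 2% = 2321.42
Specific component: 543 × 0.91 = 494.13
Import duty = 2321.42 + 494.13 = 2815.55
Buyer bears: insurance 622.24 + destination terminal 1084.32 + duty 2815.55 = 4522.11
Landed cost = invoice 115448.55 + 4522.11 = 119970.66

Total landed cost: GBP 119970.66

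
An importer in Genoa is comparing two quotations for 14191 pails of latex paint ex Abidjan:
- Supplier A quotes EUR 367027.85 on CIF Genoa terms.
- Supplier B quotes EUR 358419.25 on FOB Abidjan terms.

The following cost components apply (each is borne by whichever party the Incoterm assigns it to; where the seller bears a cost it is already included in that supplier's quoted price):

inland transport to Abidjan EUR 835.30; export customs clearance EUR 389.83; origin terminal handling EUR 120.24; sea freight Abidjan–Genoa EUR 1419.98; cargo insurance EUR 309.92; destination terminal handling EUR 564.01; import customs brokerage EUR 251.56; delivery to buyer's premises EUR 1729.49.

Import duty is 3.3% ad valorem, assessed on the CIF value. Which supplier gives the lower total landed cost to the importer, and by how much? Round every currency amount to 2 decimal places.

Supplier A (CIF):
The CIF price already equals the CIF value: 367027.85
Import duty = 367027.85 × 3.3% = 12111.92
Buyer bears (A): 564.01 + 251.56 + 1729.49 = 2545.06
Landed cost (A) = invoice 367027.85 + 2545.06 + duty 12111.92 = 381684.83
Supplier B (FOB):
CIF value = FOB price + freight + insurance = 358419.25 + 1419.98 + 309.92 = 360149.15
Import duty = 360149.15 × 3.3% = 11884.92
Buyer bears (B): 1419.98 + 309.92 + 564.01 + 251.56 + 1729.49 = 4274.96
Landed cost (B) = invoice 358419.25 + 4274.96 + duty 11884.92 = 374579.13
Difference = |381684.83 − 374579.13| = 7105.70

Supplier B is cheaper by EUR 7105.70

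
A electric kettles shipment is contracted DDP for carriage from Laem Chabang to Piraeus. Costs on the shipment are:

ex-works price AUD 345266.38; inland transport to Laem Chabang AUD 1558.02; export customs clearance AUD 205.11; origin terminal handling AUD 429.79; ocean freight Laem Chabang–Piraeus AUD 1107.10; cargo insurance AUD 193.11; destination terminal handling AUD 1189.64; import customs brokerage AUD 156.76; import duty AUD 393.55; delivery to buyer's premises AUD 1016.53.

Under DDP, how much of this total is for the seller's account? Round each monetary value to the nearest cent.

DDP: the seller bears all costs including import duty.
Seller's account: goods 345266.38 + inland to port 1558.02 + export clearance 205.11 + origin terminal 429.79 + freight 1107.10 + insurance 193.11 + destination terminal 1189.64 + brokerage 156.76 + duty 393.55 + delivery 1016.53 = 351515.99
Buyer's account: 0.00

Seller's account: AUD 351515.99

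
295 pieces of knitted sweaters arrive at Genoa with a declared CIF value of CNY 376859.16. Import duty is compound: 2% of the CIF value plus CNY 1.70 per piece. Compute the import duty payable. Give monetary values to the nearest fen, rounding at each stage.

Import duty: CNY 8038.68

Ad valorem component: 376859.16 × 2% = 7537.18
Specific component: 295 × 1.70 = 501.50
Import duty = 7537.18 + 501.50 = 8038.68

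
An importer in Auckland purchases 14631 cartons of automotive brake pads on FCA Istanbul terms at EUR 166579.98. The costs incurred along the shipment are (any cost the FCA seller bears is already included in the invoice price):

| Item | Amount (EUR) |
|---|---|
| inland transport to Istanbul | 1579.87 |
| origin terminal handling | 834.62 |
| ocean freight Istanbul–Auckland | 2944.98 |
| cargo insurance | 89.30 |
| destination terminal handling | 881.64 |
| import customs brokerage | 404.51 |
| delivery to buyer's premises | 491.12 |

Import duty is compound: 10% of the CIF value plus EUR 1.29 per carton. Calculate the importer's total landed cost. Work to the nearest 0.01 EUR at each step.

Total landed cost: EUR 208145.03

FCA: the seller delivers export-cleared goods to the carrier; the buyer bears costs from that point.
Already in the invoice (seller's account under FCA): inland to port — exclude.
CIF value = FCA price + origin terminal + freight + insurance = 166579.98 + 834.62 + 2944.98 + 89.30 = 170448.88
Ad valorem component: 170448.88 × 10% = 17044.89
Specific component: 14631 × 1.29 = 18873.99
Import duty = 17044.89 + 18873.99 = 35918.88
Buyer bears: origin terminal 834.62 + freight 2944.98 + insurance 89.30 + destination terminal 881.64 + brokerage 404.51 + delivery 491.12 + duty 35918.88 = 41565.05
Landed cost = invoice 166579.98 + 41565.05 = 208145.03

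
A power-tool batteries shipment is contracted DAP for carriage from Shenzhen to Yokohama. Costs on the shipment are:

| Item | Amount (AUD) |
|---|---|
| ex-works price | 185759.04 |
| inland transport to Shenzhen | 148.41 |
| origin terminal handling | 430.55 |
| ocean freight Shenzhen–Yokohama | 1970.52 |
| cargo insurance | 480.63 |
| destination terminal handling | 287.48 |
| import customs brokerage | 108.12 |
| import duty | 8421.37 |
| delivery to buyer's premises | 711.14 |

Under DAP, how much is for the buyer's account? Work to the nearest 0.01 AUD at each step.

DAP: the seller bears all costs to the named destination except import duty and clearance.
Seller's account: goods 185759.04 + inland to port 148.41 + origin terminal 430.55 + freight 1970.52 + insurance 480.63 + destination terminal 287.48 + delivery 711.14 = 189787.77
Buyer's account: brokerage 108.12 + duty 8421.37 = 8529.49

Buyer's account: AUD 8529.49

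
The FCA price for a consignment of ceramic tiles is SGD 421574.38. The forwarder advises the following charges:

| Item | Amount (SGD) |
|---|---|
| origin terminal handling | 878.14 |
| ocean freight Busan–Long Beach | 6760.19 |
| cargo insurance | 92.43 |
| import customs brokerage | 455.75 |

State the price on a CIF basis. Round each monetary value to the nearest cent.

Not relevant to the conversion: brokerage — on the buyer under both terms; not part of either seller's price.
From FCA to CIF, the seller additionally bears: origin terminal, freight, insurance.
CIF price = 421574.38 + 878.14 + 6760.19 + 92.43 = 429305.14

CIF price: SGD 429305.14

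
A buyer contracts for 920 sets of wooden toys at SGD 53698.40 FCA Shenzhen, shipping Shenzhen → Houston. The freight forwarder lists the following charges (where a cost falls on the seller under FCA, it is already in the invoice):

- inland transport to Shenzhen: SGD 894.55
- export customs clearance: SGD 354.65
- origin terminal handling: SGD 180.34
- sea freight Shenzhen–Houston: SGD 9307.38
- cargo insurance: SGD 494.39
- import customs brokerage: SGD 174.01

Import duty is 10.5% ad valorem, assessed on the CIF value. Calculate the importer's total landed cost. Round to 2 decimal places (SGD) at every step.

Total landed cost: SGD 70540.97

FCA: the seller delivers export-cleared goods to the carrier; the buyer bears costs from that point.
Already in the invoice (seller's account under FCA): inland to port, export clearance — exclude.
CIF value = FCA price + origin terminal + freight + insurance = 53698.40 + 180.34 + 9307.38 + 494.39 = 63680.51
Import duty = 63680.51 × 10.5% = 6686.45
Buyer bears: origin terminal 180.34 + freight 9307.38 + insurance 494.39 + brokerage 174.01 + duty 6686.45 = 16842.57
Landed cost = invoice 53698.40 + 16842.57 = 70540.97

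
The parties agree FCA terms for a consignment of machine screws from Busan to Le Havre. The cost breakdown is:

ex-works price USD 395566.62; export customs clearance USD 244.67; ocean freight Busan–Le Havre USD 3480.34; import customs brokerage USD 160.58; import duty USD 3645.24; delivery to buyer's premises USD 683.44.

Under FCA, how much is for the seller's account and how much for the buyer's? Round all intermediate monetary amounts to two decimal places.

FCA: the seller delivers export-cleared goods to the carrier; the buyer bears costs from that point.
Seller's account: goods 395566.62 + export clearance 244.67 = 395811.29
Buyer's account: freight 3480.34 + brokerage 160.58 + duty 3645.24 + delivery 683.44 = 7969.60

Seller: USD 395811.29; buyer: USD 7969.60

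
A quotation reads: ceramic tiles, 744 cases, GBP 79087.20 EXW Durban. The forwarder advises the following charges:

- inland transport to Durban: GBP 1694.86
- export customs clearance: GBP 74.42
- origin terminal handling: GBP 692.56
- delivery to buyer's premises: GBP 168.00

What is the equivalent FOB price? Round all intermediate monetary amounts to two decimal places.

FOB price: GBP 81549.04

Not relevant to the conversion: delivery — on the buyer under both terms; not part of either seller's price.
From EXW to FOB, the seller additionally bears: inland to port, export clearance, origin terminal.
FOB price = 79087.20 + 1694.86 + 74.42 + 692.56 = 81549.04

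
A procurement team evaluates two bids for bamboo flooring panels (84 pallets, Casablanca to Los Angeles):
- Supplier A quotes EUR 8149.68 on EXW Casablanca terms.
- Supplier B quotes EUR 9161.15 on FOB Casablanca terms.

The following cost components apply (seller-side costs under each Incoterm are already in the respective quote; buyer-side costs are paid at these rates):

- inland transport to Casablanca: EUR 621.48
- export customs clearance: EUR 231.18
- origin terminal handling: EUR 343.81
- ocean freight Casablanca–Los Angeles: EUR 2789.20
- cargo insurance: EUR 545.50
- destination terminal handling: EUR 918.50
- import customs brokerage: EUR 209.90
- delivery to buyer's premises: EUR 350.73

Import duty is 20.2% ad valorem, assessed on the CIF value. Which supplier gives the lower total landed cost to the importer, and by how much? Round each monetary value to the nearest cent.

Supplier A (EXW):
CIF value = EXW price + inland to port + export clearance + origin terminal + freight + insurance = 8149.68 + 621.48 + 231.18 + 343.81 + 2789.20 + 545.50 = 12680.85
Import duty = 12680.85 × 20.2% = 2561.53
Buyer bears (A): 621.48 + 231.18 + 343.81 + 2789.20 + 545.50 + 918.50 + 209.90 + 350.73 = 6010.30
Landed cost (A) = invoice 8149.68 + 6010.30 + duty 2561.53 = 16721.51
Supplier B (FOB):
CIF value = FOB price + freight + insurance = 9161.15 + 2789.20 + 545.50 = 12495.85
Import duty = 12495.85 × 20.2% = 2524.16
Buyer bears (B): 2789.20 + 545.50 + 918.50 + 209.90 + 350.73 = 4813.83
Landed cost (B) = invoice 9161.15 + 4813.83 + duty 2524.16 = 16499.14
Difference = |16721.51 − 16499.14| = 222.37

Supplier B is cheaper by EUR 222.37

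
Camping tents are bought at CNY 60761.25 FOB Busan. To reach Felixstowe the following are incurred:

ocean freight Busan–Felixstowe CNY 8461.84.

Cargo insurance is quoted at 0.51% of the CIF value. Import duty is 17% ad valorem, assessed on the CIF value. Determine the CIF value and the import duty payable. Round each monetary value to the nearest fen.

CIF value: CNY 69577.94; import duty: CNY 11828.25

Let C be the CIF value. C = FOB price + freight + 0.51% × C
C − 0.51% × C = 60761.25 + 8461.84
0.9949 × C = 69223.09
C = 69223.09 / 0.9949 = 69577.94
Insurance premium = 0.51% × 69577.94 = 354.85
Import duty = 69577.94 × 17% = 11828.25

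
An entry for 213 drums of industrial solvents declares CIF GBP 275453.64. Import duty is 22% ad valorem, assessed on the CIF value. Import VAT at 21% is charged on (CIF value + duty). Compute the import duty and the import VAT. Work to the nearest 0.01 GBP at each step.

Import duty = 275453.64 × 22% = 60599.80
VAT base = CIF + duty = 275453.64 + 60599.80 = 336053.44
Import VAT = 336053.44 × 21% = 70571.22

Import duty: GBP 60599.80; import VAT: GBP 70571.22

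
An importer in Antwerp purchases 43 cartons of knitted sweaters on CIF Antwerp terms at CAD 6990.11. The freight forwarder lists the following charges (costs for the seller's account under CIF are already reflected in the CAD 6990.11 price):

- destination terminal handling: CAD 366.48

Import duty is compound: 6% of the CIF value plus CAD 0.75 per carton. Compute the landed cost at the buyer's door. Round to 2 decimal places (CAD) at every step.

CIF: the seller pays costs through ocean freight and marine insurance to the destination port.
The CIF price already equals the CIF value: 6990.11
Ad valorem component: 6990.11 × 6% = 419.41
Specific component: 43 × 0.75 = 32.25
Import duty = 419.41 + 32.25 = 451.66
Buyer bears: destination terminal 366.48 + duty 451.66 = 818.14
Landed cost = invoice 6990.11 + 818.14 = 7808.25

Total landed cost: CAD 7808.25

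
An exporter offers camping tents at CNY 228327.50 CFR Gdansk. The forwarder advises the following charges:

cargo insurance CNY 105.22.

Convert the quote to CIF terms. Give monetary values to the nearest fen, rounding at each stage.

CIF price: CNY 228432.72

From CFR to CIF, the seller additionally bears: insurance.
CIF price = 228327.50 + 105.22 = 228432.72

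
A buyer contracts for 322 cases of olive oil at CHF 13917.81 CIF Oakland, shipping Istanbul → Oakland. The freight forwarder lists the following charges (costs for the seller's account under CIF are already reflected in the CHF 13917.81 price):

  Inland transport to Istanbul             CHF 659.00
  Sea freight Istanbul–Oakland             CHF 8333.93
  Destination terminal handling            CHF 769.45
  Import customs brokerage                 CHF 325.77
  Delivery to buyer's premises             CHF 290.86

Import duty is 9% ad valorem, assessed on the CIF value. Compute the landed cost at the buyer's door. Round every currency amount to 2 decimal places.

CIF: the seller pays costs through ocean freight and marine insurance to the destination port.
Already in the invoice (seller's account under CIF): inland to port, freight — exclude.
The CIF price already equals the CIF value: 13917.81
Import duty = 13917.81 × 9% = 1252.60
Buyer bears: destination terminal 769.45 + brokerage 325.77 + delivery 290.86 + duty 1252.60 = 2638.68
Landed cost = invoice 13917.81 + 2638.68 = 16556.49

Total landed cost: CHF 16556.49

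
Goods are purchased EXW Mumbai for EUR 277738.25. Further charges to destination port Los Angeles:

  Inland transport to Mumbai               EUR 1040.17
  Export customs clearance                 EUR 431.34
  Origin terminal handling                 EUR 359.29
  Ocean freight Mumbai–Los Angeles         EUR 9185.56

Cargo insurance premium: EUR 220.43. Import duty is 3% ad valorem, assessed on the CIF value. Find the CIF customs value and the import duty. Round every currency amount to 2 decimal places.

CIF = EXW price + pre-shipment costs + freight + insurance
CIF = 277738.25 + 1040.17 + 431.34 + 359.29 + 9185.56 + 220.43 = 288975.04
Import duty = 288975.04 × 3% = 8669.25

CIF value: EUR 288975.04; import duty: EUR 8669.25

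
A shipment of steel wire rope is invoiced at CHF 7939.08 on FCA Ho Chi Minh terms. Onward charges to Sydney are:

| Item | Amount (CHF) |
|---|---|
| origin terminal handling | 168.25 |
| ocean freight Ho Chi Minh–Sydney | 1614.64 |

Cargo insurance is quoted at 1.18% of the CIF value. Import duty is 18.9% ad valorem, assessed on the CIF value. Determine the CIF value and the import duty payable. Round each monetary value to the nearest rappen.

Let C be the CIF value. C = FCA price + pre-shipment costs + freight + 1.18% × C
C − 1.18% × C = 7939.08 + 168.25 + 1614.64
0.9882 × C = 9721.97
C = 9721.97 / 0.9882 = 9838.06
Insurance premium = 1.18% × 9838.06 = 116.09
Import duty = 9838.06 × 18.9% = 1859.39

CIF value: CHF 9838.06; import duty: CHF 1859.39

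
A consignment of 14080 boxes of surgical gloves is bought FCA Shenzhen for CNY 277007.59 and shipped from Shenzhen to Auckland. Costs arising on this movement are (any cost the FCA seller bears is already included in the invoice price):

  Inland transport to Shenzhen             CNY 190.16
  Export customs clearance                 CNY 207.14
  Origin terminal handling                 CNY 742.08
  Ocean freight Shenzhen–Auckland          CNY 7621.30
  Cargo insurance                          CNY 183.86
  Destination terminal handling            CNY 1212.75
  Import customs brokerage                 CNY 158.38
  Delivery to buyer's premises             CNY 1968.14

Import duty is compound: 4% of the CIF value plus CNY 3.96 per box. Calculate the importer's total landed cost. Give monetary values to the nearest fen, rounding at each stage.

Total landed cost: CNY 356073.09

FCA: the seller delivers export-cleared goods to the carrier; the buyer bears costs from that point.
Already in the invoice (seller's account under FCA): inland to port, export clearance — exclude.
CIF value = FCA price + origin terminal + freight + insurance = 277007.59 + 742.08 + 7621.30 + 183.86 = 285554.83
Ad valorem component: 285554.83 × 4% = 11422.19
Specific component: 14080 × 3.96 = 55756.80
Import duty = 11422.19 + 55756.80 = 67178.99
Buyer bears: origin terminal 742.08 + freight 7621.30 + insurance 183.86 + destination terminal 1212.75 + brokerage 158.38 + delivery 1968.14 + duty 67178.99 = 79065.50
Landed cost = invoice 277007.59 + 79065.50 = 356073.09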